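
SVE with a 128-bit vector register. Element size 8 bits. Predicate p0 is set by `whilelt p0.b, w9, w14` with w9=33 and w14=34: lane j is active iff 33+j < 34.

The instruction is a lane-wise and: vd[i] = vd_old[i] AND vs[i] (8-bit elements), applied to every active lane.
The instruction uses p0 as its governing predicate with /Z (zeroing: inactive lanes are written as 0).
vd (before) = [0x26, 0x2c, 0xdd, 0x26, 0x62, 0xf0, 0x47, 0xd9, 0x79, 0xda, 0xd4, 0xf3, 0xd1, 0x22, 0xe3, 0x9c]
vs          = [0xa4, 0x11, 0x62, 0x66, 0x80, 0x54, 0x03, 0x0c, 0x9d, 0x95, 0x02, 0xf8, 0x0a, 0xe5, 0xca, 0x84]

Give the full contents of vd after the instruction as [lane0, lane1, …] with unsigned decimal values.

register lanes = 128/8 = 16
whilelt: lane j active iff 33+j < 34 → j < 1 → 1 active
[0] and(0x26,0xa4) = 0x24
[1] tail/zero = 0x00
[2] tail/zero = 0x00
[3] tail/zero = 0x00
[4] tail/zero = 0x00
[5] tail/zero = 0x00
[6] tail/zero = 0x00
[7] tail/zero = 0x00
[8] tail/zero = 0x00
[9] tail/zero = 0x00
[10] tail/zero = 0x00
[11] tail/zero = 0x00
[12] tail/zero = 0x00
[13] tail/zero = 0x00
[14] tail/zero = 0x00
[15] tail/zero = 0x00

vd = [36, 0, 0, 0, 0, 0, 0, 0, 0, 0, 0, 0, 0, 0, 0, 0]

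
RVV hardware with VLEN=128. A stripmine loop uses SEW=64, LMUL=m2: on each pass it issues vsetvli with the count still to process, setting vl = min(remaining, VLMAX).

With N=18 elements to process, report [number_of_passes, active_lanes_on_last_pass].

VLMAX = (128 × 2) / 64 = 4 lanes
iterations = ceil(18/4) = 5; final-pass vl = 2

[iterations, last_vl] = [5, 2]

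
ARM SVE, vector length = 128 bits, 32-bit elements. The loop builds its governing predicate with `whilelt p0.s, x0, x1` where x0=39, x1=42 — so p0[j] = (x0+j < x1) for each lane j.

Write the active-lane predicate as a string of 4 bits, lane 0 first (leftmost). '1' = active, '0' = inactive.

predicate = 1110

register lanes = 128/32 = 4
p0[j] = (39+j < 42); true for j=0..2 → 3 lanes set
bits (lane 0 leftmost): 1110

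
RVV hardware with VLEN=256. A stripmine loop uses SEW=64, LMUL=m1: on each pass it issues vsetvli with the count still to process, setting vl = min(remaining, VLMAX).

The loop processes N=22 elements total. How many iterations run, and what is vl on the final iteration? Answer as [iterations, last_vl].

lanes per group: 256·1/64 = 4
iterations = ceil(22/4) = 6; final-pass vl = 2

[iterations, last_vl] = [6, 2]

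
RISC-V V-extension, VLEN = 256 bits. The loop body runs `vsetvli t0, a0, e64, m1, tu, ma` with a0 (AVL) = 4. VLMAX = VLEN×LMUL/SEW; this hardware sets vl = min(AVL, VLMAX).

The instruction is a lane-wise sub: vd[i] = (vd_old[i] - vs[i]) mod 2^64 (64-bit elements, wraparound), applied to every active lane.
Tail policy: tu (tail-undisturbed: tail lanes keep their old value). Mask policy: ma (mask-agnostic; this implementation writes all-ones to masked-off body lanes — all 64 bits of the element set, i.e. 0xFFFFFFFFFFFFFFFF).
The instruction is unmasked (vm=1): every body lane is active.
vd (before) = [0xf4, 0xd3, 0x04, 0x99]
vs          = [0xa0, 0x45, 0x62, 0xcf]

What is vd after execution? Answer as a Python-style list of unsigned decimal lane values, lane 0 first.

vd = [84, 142, 18446744073709551522, 18446744073709551562]

VLMAX = VLEN×LMUL/SEW = 256×1/64 = 4
AVL=4 ≤ VLMAX=4, so vl = 4
  i=0: sub(0xf4,0xa0) → 84
  i=1: sub(0xd3,0x45) → 142
  i=2: sub(0x04,0x62) → 18446744073709551522
  i=3: sub(0x99,0xcf) → 18446744073709551562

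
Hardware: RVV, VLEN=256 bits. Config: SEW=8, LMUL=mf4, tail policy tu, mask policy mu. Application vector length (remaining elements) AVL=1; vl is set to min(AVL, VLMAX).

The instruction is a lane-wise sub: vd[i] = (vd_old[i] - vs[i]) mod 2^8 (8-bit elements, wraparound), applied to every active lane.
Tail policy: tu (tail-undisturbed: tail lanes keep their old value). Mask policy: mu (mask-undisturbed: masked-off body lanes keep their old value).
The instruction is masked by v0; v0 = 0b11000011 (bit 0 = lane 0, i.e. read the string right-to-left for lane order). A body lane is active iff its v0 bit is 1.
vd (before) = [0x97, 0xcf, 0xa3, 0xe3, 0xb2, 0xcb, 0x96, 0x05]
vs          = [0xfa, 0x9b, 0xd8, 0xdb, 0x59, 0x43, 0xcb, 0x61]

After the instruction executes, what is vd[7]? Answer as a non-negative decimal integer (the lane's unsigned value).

vd[7] = 5

VLMAX = (256 × 1/4) / 8 = 8 lanes
vl = min(AVL, VLMAX) = min(1, 8) = 1
  i=0: sub(0x97,0xfa) → 157
  i=1: tail/keep → 207
  i=2: tail/keep → 163
  i=3: tail/keep → 227
  i=4: tail/keep → 178
  i=5: tail/keep → 203
  i=6: tail/keep → 150
  i=7: tail/keep → 5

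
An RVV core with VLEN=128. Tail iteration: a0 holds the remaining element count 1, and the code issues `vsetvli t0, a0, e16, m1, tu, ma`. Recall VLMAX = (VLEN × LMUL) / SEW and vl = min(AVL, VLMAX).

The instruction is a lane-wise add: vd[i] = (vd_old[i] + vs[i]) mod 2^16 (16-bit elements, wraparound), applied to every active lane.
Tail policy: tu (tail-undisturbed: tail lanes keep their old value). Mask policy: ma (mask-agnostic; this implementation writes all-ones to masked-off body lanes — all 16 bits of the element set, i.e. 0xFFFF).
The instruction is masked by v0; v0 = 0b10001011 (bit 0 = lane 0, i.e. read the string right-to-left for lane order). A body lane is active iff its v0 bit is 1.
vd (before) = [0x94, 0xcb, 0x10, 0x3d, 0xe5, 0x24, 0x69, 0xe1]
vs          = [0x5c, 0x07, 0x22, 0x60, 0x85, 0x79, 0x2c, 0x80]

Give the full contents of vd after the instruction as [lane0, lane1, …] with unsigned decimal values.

vd = [240, 203, 16, 61, 229, 36, 105, 225]

VLMAX = (128 × 1) / 16 = 8 lanes
AVL=1 ≤ VLMAX=8, so vl = 1
lane  0: add(0x94,0x5c) ⇒ 0xf0
lane  1: tail/keep ⇒ 0xcb
lane  2: tail/keep ⇒ 0x10
lane  3: tail/keep ⇒ 0x3d
lane  4: tail/keep ⇒ 0xe5
lane  5: tail/keep ⇒ 0x24
lane  6: tail/keep ⇒ 0x69
lane  7: tail/keep ⇒ 0xe1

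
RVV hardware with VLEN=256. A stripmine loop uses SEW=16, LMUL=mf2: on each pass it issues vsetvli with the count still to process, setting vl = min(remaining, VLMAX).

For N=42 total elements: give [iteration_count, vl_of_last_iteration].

[iterations, last_vl] = [6, 2]

lanes per group: 256·1/2/16 = 8
42 elements at 8/iter → 6 passes, remainder 2 on the last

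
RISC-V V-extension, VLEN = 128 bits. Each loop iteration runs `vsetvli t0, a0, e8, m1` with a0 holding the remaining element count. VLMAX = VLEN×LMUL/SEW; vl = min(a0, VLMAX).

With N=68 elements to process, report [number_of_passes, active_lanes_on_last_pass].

[iterations, last_vl] = [5, 4]

VLMAX = VLEN×LMUL/SEW = 128×1/8 = 16
iterations = ceil(68/16) = 5; final-pass vl = 4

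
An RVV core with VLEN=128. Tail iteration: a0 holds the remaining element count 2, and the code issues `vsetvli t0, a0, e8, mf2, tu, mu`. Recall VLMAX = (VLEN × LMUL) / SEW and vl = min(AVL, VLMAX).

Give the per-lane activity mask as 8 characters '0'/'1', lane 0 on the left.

predicate = 11000000

VLMAX = VLEN×LMUL/SEW = 128×1/2/8 = 8
vl ← min(2, 8) = 2
bits (lane 0 leftmost): 11000000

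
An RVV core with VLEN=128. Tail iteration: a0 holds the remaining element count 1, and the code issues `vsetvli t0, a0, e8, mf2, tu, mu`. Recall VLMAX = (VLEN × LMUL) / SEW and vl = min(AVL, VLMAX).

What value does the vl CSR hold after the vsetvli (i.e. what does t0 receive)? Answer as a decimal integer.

lanes per group: 128·1/2/8 = 8
AVL=1 ≤ VLMAX=8, so vl = 1

vl = 1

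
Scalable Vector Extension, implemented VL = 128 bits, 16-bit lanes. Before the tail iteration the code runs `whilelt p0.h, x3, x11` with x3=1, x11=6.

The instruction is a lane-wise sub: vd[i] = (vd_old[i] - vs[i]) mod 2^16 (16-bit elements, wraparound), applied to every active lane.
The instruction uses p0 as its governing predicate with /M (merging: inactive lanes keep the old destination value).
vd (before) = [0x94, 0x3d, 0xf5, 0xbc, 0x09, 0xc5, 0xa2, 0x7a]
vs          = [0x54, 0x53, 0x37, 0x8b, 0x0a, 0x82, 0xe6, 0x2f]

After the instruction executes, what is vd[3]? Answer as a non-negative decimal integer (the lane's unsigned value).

128-bit reg / 16-bit elem → 8 lanes
whilelt: lane j active iff 1+j < 6 → j < 5 → 5 active
[0] sub(0x94,0x54) = 0x40
[1] sub(0x3d,0x53) = 0xffea
[2] sub(0xf5,0x37) = 0xbe
[3] sub(0xbc,0x8b) = 0x31
[4] sub(0x09,0x0a) = 0xffff
[5] tail/keep = 0xc5
[6] tail/keep = 0xa2
[7] tail/keep = 0x7a

vd[3] = 49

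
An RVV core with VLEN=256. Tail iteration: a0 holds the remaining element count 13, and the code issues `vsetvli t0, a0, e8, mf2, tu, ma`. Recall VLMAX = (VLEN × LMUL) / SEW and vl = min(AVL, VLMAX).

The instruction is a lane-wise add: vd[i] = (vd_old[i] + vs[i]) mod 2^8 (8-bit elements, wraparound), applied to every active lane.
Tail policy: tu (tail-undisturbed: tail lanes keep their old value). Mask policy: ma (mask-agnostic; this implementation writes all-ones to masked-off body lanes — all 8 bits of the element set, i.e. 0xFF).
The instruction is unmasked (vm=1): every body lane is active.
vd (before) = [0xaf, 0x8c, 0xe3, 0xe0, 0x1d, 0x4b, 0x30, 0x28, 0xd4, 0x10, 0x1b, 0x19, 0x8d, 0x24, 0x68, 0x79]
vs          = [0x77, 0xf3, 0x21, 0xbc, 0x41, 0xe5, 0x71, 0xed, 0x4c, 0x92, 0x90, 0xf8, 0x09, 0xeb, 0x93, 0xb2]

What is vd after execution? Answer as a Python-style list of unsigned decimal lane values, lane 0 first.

vd = [38, 127, 4, 156, 94, 48, 161, 21, 32, 162, 171, 17, 150, 36, 104, 121]

lanes per group: 256·1/2/8 = 16
vl ← min(13, 16) = 13
  i=0: add(0xaf,0x77) → 38
  i=1: add(0x8c,0xf3) → 127
  i=2: add(0xe3,0x21) → 4
  i=3: add(0xe0,0xbc) → 156
  i=4: add(0x1d,0x41) → 94
  i=5: add(0x4b,0xe5) → 48
  i=6: add(0x30,0x71) → 161
  i=7: add(0x28,0xed) → 21
  i=8: add(0xd4,0x4c) → 32
  i=9: add(0x10,0x92) → 162
  i=10: add(0x1b,0x90) → 171
  i=11: add(0x19,0xf8) → 17
  i=12: add(0x8d,0x09) → 150
  i=13: tail/keep → 36
  i=14: tail/keep → 104
  i=15: tail/keep → 121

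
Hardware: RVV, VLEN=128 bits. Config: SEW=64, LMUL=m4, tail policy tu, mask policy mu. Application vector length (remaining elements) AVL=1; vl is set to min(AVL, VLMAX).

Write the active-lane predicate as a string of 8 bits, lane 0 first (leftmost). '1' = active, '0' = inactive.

VLMAX = (128 × 4) / 64 = 8 lanes
AVL=1 ≤ VLMAX=8, so vl = 1
bits (lane 0 leftmost): 10000000

predicate = 10000000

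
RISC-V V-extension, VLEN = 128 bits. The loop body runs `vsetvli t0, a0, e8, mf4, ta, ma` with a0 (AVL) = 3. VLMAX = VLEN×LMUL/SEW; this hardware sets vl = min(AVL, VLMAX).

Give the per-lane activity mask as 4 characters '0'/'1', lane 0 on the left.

VLMAX = VLEN×LMUL/SEW = 128×1/4/8 = 4
vl = min(AVL, VLMAX) = min(3, 4) = 3
bits (lane 0 leftmost): 1110

predicate = 1110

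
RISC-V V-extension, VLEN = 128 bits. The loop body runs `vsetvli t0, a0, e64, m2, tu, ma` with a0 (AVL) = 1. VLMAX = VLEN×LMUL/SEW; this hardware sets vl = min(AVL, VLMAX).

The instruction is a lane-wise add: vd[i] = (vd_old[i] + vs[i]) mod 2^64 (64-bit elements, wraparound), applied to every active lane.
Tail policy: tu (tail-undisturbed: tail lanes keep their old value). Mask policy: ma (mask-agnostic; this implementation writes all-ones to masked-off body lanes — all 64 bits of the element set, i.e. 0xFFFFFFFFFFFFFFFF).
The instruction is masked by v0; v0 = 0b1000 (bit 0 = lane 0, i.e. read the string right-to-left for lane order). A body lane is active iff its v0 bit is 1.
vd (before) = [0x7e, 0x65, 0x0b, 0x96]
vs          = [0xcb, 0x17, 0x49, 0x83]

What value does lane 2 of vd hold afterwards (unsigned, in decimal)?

vd[2] = 11

lanes per group: 128·2/64 = 4
vl = min(AVL, VLMAX) = min(1, 4) = 1
  i=0: mask-off/ones → 18446744073709551615
  i=1: tail/keep → 101
  i=2: tail/keep → 11
  i=3: tail/keep → 150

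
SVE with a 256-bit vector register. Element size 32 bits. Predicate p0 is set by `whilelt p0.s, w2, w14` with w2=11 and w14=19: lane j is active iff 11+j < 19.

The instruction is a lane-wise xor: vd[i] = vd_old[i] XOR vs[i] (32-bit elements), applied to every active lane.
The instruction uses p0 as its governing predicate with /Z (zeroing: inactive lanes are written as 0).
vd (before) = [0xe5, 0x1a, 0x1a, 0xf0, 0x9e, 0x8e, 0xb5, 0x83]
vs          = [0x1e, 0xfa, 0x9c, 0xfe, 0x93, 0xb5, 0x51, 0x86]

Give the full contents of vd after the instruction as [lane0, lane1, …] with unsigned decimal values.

256-bit reg / 32-bit elem → 8 lanes
p0[j] = (11+j < 19); true for j=0..7 → 8 lanes set
lane  0: xor(0xe5,0x1e) ⇒ 0xfb
lane  1: xor(0x1a,0xfa) ⇒ 0xe0
lane  2: xor(0x1a,0x9c) ⇒ 0x86
lane  3: xor(0xf0,0xfe) ⇒ 0x0e
lane  4: xor(0x9e,0x93) ⇒ 0x0d
lane  5: xor(0x8e,0xb5) ⇒ 0x3b
lane  6: xor(0xb5,0x51) ⇒ 0xe4
lane  7: xor(0x83,0x86) ⇒ 0x05

vd = [251, 224, 134, 14, 13, 59, 228, 5]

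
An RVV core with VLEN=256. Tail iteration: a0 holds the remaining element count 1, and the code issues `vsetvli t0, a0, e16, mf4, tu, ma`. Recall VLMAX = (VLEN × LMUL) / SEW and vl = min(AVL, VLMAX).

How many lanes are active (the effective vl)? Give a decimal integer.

vl = 1

lanes per group: 256·1/4/16 = 4
AVL=1 ≤ VLMAX=4, so vl = 1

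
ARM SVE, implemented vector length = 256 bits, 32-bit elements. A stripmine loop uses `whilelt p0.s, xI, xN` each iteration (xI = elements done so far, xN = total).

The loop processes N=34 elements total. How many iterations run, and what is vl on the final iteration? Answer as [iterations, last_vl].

lane count: 256 div 32 = 8
iterations = ceil(34/8) = 5; final-pass vl = 2

[iterations, last_vl] = [5, 2]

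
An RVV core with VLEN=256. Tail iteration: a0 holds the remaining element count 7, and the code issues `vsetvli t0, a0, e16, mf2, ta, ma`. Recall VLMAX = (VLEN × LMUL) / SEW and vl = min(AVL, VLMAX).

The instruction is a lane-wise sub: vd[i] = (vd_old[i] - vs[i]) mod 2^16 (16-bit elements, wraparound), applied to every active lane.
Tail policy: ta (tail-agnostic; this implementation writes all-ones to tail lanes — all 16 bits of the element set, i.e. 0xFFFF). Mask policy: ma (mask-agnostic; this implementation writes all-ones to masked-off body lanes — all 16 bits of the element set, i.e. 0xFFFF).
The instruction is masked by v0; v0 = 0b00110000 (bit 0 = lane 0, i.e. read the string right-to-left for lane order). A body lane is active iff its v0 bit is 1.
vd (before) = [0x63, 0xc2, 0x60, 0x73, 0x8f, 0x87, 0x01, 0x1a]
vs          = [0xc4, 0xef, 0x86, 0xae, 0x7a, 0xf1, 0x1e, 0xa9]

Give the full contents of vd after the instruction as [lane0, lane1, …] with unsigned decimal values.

VLMAX = (256 × 1/2) / 16 = 8 lanes
vl = min(AVL, VLMAX) = min(7, 8) = 7
[0] mask-off/ones = 0xffff
[1] mask-off/ones = 0xffff
[2] mask-off/ones = 0xffff
[3] mask-off/ones = 0xffff
[4] sub(0x8f,0x7a) = 0x15
[5] sub(0x87,0xf1) = 0xff96
[6] mask-off/ones = 0xffff
[7] tail/ones = 0xffff

vd = [65535, 65535, 65535, 65535, 21, 65430, 65535, 65535]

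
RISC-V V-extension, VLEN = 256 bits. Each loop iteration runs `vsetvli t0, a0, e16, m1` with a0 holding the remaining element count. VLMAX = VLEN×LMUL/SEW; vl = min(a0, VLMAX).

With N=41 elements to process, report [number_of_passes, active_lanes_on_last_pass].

VLMAX = (256 × 1) / 16 = 16 lanes
41 elements at 16/iter → 3 passes, remainder 9 on the last

[iterations, last_vl] = [3, 9]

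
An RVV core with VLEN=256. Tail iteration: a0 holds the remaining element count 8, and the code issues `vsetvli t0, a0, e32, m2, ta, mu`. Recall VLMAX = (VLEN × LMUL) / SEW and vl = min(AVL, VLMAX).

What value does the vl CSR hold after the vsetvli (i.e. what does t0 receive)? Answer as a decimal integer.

VLMAX = (256 × 2) / 32 = 16 lanes
vl = min(AVL, VLMAX) = min(8, 16) = 8

vl = 8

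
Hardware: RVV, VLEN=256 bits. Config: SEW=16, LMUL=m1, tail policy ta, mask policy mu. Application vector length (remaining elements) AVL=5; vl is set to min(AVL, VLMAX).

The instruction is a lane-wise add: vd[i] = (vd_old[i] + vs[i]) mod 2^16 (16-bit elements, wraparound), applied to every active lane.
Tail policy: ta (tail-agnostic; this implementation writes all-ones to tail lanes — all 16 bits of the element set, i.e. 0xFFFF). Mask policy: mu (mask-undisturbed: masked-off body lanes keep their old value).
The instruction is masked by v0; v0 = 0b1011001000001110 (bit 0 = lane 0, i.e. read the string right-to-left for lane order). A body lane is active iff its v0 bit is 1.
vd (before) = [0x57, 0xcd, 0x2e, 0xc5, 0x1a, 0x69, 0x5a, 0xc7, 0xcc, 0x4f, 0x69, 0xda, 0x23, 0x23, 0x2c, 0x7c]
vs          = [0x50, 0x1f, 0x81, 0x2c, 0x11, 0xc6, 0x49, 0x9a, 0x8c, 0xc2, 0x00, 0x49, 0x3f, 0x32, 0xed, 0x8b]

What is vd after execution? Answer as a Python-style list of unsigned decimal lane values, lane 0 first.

VLMAX = (256 × 1) / 16 = 16 lanes
vl = min(AVL, VLMAX) = min(5, 16) = 5
vd[0] mask-off/keep -> 0x57
vd[1] add(0xcd,0x1f) -> 0xec
vd[2] add(0x2e,0x81) -> 0xaf
vd[3] add(0xc5,0x2c) -> 0xf1
vd[4] mask-off/keep -> 0x1a
vd[5] tail/ones -> 0xffff
vd[6] tail/ones -> 0xffff
vd[7] tail/ones -> 0xffff
vd[8] tail/ones -> 0xffff
vd[9] tail/ones -> 0xffff
vd[10] tail/ones -> 0xffff
vd[11] tail/ones -> 0xffff
vd[12] tail/ones -> 0xffff
vd[13] tail/ones -> 0xffff
vd[14] tail/ones -> 0xffff
vd[15] tail/ones -> 0xffff

vd = [87, 236, 175, 241, 26, 65535, 65535, 65535, 65535, 65535, 65535, 65535, 65535, 65535, 65535, 65535]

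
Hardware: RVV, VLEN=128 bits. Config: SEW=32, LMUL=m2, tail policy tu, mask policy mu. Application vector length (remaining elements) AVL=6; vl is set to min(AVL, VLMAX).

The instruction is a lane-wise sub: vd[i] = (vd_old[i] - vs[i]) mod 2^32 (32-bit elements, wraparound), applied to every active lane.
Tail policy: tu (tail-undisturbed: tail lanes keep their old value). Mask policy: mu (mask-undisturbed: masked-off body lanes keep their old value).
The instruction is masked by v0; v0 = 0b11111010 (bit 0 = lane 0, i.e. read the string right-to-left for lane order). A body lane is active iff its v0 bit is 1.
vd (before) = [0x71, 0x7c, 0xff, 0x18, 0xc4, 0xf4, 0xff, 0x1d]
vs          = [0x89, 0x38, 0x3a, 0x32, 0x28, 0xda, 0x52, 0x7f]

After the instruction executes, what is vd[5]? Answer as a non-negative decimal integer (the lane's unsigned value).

vd[5] = 26

VLMAX = (128 × 2) / 32 = 8 lanes
vl ← min(6, 8) = 6
vd[0] mask-off/keep -> 0x71
vd[1] sub(0x7c,0x38) -> 0x44
vd[2] mask-off/keep -> 0xff
vd[3] sub(0x18,0x32) -> 0xffffffe6
vd[4] sub(0xc4,0x28) -> 0x9c
vd[5] sub(0xf4,0xda) -> 0x1a
vd[6] tail/keep -> 0xff
vd[7] tail/keep -> 0x1d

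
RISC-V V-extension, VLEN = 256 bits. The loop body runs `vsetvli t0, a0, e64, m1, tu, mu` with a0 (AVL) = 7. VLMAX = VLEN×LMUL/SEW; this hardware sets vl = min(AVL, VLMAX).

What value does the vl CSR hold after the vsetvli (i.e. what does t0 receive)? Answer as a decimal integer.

vl = 4

VLMAX = (256 × 1) / 64 = 4 lanes
vl ← min(7, 4) = 4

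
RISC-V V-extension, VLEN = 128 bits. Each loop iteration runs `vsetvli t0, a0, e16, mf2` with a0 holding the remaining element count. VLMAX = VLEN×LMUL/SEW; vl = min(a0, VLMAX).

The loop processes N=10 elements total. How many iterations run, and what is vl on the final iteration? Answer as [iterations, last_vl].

[iterations, last_vl] = [3, 2]

VLMAX = (128 × 1/2) / 16 = 4 lanes
iterations = ceil(10/4) = 3; final-pass vl = 2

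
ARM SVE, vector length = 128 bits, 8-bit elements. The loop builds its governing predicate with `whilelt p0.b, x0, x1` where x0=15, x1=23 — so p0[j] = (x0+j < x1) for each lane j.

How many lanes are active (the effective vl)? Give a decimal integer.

register lanes = 128/8 = 16
active while 15+j < 23, i.e. j ∈ [0,8) capped at 16 ⇒ 8

vl = 8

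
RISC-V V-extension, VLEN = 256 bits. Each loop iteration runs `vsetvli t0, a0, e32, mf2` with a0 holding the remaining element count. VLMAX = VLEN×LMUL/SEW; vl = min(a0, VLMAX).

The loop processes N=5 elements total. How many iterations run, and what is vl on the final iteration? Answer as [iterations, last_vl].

VLMAX = (256 × 1/2) / 32 = 4 lanes
iterations = ceil(5/4) = 2; final-pass vl = 1

[iterations, last_vl] = [2, 1]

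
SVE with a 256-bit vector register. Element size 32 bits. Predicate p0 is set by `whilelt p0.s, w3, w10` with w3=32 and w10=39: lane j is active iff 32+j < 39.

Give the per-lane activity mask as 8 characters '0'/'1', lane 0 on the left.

lane count: 256 div 32 = 8
whilelt: lane j active iff 32+j < 39 → j < 7 → 7 active
bits (lane 0 leftmost): 11111110

predicate = 11111110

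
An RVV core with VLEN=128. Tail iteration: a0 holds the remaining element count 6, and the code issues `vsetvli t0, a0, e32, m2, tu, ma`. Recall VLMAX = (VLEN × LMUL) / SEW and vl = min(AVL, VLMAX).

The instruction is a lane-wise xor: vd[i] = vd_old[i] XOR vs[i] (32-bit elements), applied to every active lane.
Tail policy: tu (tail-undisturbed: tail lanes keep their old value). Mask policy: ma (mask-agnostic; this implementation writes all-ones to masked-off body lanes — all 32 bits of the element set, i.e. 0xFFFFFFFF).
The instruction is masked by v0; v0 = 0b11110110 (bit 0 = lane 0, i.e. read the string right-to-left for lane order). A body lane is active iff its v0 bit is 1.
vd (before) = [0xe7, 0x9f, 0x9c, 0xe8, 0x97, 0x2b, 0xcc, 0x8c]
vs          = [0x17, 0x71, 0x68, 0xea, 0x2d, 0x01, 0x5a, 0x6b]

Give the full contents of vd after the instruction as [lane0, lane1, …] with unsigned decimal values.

VLMAX = VLEN×LMUL/SEW = 128×2/32 = 8
AVL=6 ≤ VLMAX=8, so vl = 6
lane  0: mask-off/ones ⇒ 0xffffffff
lane  1: xor(0x9f,0x71) ⇒ 0xee
lane  2: xor(0x9c,0x68) ⇒ 0xf4
lane  3: mask-off/ones ⇒ 0xffffffff
lane  4: xor(0x97,0x2d) ⇒ 0xba
lane  5: xor(0x2b,0x01) ⇒ 0x2a
lane  6: tail/keep ⇒ 0xcc
lane  7: tail/keep ⇒ 0x8c

vd = [4294967295, 238, 244, 4294967295, 186, 42, 204, 140]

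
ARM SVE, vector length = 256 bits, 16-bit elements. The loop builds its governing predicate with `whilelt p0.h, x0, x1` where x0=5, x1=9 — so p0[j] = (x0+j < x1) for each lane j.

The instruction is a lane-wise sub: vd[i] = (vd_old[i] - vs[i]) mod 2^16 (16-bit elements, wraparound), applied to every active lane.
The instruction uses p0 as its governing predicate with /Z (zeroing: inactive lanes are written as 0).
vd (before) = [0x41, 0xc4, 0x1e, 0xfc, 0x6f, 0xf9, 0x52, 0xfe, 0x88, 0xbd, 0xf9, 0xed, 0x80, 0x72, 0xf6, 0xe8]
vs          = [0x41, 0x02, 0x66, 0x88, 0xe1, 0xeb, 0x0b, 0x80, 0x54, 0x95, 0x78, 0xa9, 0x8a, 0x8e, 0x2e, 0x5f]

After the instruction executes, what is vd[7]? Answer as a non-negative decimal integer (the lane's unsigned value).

vd[7] = 0

register lanes = 256/16 = 16
whilelt: lane j active iff 5+j < 9 → j < 4 → 4 active
[0] sub(0x41,0x41) = 0x00
[1] sub(0xc4,0x02) = 0xc2
[2] sub(0x1e,0x66) = 0xffb8
[3] sub(0xfc,0x88) = 0x74
[4] tail/zero = 0x00
[5] tail/zero = 0x00
[6] tail/zero = 0x00
[7] tail/zero = 0x00
[8] tail/zero = 0x00
[9] tail/zero = 0x00
[10] tail/zero = 0x00
[11] tail/zero = 0x00
[12] tail/zero = 0x00
[13] tail/zero = 0x00
[14] tail/zero = 0x00
[15] tail/zero = 0x00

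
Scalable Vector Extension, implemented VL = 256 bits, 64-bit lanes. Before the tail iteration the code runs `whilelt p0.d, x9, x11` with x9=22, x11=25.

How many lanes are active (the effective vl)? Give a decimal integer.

vl = 3

256-bit reg / 64-bit elem → 4 lanes
p0[j] = (22+j < 25); true for j=0..2 → 3 lanes set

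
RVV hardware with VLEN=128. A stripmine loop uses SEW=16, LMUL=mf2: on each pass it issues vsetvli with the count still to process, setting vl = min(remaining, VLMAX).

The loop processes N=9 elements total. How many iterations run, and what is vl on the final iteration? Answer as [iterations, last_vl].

[iterations, last_vl] = [3, 1]

VLMAX = VLEN×LMUL/SEW = 128×1/2/16 = 4
N=9: ⌈9/4⌉ = 3 iters; last vl = 9 − 2×4 = 1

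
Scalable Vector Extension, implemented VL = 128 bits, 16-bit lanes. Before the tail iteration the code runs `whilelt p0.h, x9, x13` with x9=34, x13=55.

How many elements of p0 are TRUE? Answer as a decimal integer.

register lanes = 128/16 = 8
active while 34+j < 55, i.e. j ∈ [0,21) capped at 8 ⇒ 8

vl = 8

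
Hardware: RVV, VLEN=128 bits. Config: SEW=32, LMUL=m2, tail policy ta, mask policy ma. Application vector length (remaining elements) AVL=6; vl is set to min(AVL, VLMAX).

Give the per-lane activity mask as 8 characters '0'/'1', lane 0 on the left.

predicate = 11111100

lanes per group: 128·2/32 = 8
vl ← min(6, 8) = 6
bits (lane 0 leftmost): 11111100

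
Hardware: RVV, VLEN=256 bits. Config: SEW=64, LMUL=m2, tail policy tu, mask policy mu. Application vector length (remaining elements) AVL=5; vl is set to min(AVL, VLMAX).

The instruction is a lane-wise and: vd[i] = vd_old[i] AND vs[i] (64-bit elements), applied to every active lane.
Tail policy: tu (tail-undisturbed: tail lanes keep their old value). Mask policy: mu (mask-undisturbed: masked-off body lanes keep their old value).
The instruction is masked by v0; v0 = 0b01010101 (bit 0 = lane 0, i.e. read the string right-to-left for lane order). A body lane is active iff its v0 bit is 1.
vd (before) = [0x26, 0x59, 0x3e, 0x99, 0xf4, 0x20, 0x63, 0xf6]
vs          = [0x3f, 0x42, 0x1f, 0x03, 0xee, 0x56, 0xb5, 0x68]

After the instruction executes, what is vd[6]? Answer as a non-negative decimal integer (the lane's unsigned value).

vd[6] = 99

VLMAX = VLEN×LMUL/SEW = 256×2/64 = 8
vl = min(AVL, VLMAX) = min(5, 8) = 5
lane  0: and(0x26,0x3f) ⇒ 0x26
lane  1: mask-off/keep ⇒ 0x59
lane  2: and(0x3e,0x1f) ⇒ 0x1e
lane  3: mask-off/keep ⇒ 0x99
lane  4: and(0xf4,0xee) ⇒ 0xe4
lane  5: tail/keep ⇒ 0x20
lane  6: tail/keep ⇒ 0x63
lane  7: tail/keep ⇒ 0xf6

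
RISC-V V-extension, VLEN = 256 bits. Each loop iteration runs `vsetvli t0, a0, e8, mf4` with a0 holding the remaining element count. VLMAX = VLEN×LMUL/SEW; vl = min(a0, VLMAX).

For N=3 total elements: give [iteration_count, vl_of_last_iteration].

[iterations, last_vl] = [1, 3]

VLMAX = VLEN×LMUL/SEW = 256×1/4/8 = 8
3 elements at 8/iter → 1 passes, remainder 3 on the last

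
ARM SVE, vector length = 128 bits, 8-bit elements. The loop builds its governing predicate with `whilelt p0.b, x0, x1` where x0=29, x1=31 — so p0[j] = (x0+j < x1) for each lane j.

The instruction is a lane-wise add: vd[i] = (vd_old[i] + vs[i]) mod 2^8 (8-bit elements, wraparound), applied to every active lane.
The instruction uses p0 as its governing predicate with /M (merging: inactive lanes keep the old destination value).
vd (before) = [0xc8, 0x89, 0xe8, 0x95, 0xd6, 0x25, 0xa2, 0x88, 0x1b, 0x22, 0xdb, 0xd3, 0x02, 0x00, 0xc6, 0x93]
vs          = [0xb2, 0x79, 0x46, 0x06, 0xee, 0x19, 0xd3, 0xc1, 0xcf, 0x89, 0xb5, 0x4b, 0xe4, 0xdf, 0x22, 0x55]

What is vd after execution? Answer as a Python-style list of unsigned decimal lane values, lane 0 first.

vd = [122, 2, 232, 149, 214, 37, 162, 136, 27, 34, 219, 211, 2, 0, 198, 147]

lane count: 128 div 8 = 16
whilelt: lane j active iff 29+j < 31 → j < 2 → 2 active
lane  0: add(0xc8,0xb2) ⇒ 0x7a
lane  1: add(0x89,0x79) ⇒ 0x02
lane  2: tail/keep ⇒ 0xe8
lane  3: tail/keep ⇒ 0x95
lane  4: tail/keep ⇒ 0xd6
lane  5: tail/keep ⇒ 0x25
lane  6: tail/keep ⇒ 0xa2
lane  7: tail/keep ⇒ 0x88
lane  8: tail/keep ⇒ 0x1b
lane  9: tail/keep ⇒ 0x22
lane 10: tail/keep ⇒ 0xdb
lane 11: tail/keep ⇒ 0xd3
lane 12: tail/keep ⇒ 0x02
lane 13: tail/keep ⇒ 0x00
lane 14: tail/keep ⇒ 0xc6
lane 15: tail/keep ⇒ 0x93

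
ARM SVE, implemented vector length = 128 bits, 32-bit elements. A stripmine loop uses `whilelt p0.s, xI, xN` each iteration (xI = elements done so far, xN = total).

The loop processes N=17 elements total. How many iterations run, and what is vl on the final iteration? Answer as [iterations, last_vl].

lane count: 128 div 32 = 4
17 elements at 4/iter → 5 passes, remainder 1 on the last

[iterations, last_vl] = [5, 1]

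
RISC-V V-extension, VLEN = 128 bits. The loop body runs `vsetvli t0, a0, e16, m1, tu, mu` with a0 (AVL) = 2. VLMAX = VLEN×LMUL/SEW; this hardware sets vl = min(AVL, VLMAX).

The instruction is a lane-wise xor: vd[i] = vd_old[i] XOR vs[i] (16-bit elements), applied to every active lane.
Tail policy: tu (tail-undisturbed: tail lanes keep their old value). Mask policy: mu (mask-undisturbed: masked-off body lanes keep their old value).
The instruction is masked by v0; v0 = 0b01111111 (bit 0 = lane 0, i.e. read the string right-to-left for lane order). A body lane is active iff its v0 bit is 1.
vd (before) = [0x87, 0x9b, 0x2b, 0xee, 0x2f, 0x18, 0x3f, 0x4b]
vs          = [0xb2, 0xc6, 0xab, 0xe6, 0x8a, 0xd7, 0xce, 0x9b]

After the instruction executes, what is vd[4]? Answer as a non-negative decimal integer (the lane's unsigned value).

vd[4] = 47

VLMAX = VLEN×LMUL/SEW = 128×1/16 = 8
vl ← min(2, 8) = 2
vd[0] xor(0x87,0xb2) -> 0x35
vd[1] xor(0x9b,0xc6) -> 0x5d
vd[2] tail/keep -> 0x2b
vd[3] tail/keep -> 0xee
vd[4] tail/keep -> 0x2f
vd[5] tail/keep -> 0x18
vd[6] tail/keep -> 0x3f
vd[7] tail/keep -> 0x4b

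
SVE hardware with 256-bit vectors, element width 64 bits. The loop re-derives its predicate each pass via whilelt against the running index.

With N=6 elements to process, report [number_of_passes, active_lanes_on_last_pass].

[iterations, last_vl] = [2, 2]

register lanes = 256/64 = 4
N=6: ⌈6/4⌉ = 2 iters; last vl = 6 − 1×4 = 2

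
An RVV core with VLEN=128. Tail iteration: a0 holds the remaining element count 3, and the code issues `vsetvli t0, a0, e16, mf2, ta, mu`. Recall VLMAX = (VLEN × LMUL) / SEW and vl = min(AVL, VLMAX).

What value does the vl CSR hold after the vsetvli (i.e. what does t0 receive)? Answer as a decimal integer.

vl = 3

VLMAX = VLEN×LMUL/SEW = 128×1/2/16 = 4
AVL=3 ≤ VLMAX=4, so vl = 3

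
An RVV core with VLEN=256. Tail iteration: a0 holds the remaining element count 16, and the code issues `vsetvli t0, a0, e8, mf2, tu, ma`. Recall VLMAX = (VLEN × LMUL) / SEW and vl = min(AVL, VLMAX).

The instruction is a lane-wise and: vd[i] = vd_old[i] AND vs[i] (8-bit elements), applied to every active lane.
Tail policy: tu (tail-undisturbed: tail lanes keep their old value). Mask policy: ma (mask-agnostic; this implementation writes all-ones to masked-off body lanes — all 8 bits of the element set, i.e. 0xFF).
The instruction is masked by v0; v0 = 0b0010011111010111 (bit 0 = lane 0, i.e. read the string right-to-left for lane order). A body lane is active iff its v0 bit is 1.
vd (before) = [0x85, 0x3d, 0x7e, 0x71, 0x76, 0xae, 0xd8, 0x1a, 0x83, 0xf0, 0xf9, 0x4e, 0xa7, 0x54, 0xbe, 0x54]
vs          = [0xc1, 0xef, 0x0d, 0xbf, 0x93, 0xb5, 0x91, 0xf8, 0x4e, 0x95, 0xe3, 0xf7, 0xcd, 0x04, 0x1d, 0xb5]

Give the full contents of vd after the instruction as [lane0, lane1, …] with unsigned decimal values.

vd = [129, 45, 12, 255, 18, 255, 144, 24, 2, 144, 225, 255, 255, 4, 255, 255]

lanes per group: 256·1/2/8 = 16
AVL=16 ≤ VLMAX=16, so vl = 16
[0] and(0x85,0xc1) = 0x81
[1] and(0x3d,0xef) = 0x2d
[2] and(0x7e,0x0d) = 0x0c
[3] mask-off/ones = 0xff
[4] and(0x76,0x93) = 0x12
[5] mask-off/ones = 0xff
[6] and(0xd8,0x91) = 0x90
[7] and(0x1a,0xf8) = 0x18
[8] and(0x83,0x4e) = 0x02
[9] and(0xf0,0x95) = 0x90
[10] and(0xf9,0xe3) = 0xe1
[11] mask-off/ones = 0xff
[12] mask-off/ones = 0xff
[13] and(0x54,0x04) = 0x04
[14] mask-off/ones = 0xff
[15] mask-off/ones = 0xff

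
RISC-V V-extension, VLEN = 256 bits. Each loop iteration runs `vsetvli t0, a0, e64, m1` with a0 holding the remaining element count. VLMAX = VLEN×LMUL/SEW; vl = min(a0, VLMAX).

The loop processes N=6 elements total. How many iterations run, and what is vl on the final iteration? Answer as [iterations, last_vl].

[iterations, last_vl] = [2, 2]

VLMAX = (256 × 1) / 64 = 4 lanes
6 elements at 4/iter → 2 passes, remainder 2 on the last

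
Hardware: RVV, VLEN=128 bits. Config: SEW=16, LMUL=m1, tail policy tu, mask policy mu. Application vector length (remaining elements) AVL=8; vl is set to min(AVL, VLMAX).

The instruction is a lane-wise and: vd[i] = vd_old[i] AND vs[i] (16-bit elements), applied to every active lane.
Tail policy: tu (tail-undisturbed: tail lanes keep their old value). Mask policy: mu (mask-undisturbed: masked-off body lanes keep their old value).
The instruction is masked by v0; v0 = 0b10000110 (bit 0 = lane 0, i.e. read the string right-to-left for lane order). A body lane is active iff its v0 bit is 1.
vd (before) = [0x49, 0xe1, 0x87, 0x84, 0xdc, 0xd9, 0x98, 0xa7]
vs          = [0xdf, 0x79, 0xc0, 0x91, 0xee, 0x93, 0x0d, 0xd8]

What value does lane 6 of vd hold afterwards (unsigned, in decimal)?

lanes per group: 128·1/16 = 8
AVL=8 ≤ VLMAX=8, so vl = 8
lane  0: mask-off/keep ⇒ 0x49
lane  1: and(0xe1,0x79) ⇒ 0x61
lane  2: and(0x87,0xc0) ⇒ 0x80
lane  3: mask-off/keep ⇒ 0x84
lane  4: mask-off/keep ⇒ 0xdc
lane  5: mask-off/keep ⇒ 0xd9
lane  6: mask-off/keep ⇒ 0x98
lane  7: and(0xa7,0xd8) ⇒ 0x80

vd[6] = 152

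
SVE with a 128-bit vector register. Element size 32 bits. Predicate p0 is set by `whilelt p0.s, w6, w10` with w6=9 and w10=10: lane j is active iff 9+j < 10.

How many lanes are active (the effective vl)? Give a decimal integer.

lane count: 128 div 32 = 4
p0[j] = (9+j < 10); true for j=0..0 → 1 lanes set

vl = 1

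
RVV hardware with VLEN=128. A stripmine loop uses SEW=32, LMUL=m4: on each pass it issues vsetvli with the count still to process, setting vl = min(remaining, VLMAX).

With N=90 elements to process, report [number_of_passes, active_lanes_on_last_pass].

[iterations, last_vl] = [6, 10]

VLMAX = VLEN×LMUL/SEW = 128×4/32 = 16
iterations = ceil(90/16) = 6; final-pass vl = 10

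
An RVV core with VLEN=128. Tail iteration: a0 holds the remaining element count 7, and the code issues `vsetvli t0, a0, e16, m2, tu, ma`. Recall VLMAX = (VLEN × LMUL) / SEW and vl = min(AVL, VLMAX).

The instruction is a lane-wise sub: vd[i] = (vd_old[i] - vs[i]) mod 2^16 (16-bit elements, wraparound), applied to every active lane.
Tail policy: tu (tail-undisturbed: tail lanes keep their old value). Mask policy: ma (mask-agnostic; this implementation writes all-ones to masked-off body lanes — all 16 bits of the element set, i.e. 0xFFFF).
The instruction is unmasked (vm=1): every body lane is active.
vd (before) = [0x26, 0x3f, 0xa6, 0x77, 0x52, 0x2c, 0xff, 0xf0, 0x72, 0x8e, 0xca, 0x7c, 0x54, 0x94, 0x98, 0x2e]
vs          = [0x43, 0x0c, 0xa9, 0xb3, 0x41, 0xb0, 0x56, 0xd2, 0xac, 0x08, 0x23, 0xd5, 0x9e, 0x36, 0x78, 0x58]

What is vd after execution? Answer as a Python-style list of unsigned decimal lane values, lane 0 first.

vd = [65507, 51, 65533, 65476, 17, 65404, 169, 240, 114, 142, 202, 124, 84, 148, 152, 46]

lanes per group: 128·2/16 = 16
vl ← min(7, 16) = 7
vd[0] sub(0x26,0x43) -> 0xffe3
vd[1] sub(0x3f,0x0c) -> 0x33
vd[2] sub(0xa6,0xa9) -> 0xfffd
vd[3] sub(0x77,0xb3) -> 0xffc4
vd[4] sub(0x52,0x41) -> 0x11
vd[5] sub(0x2c,0xb0) -> 0xff7c
vd[6] sub(0xff,0x56) -> 0xa9
vd[7] tail/keep -> 0xf0
vd[8] tail/keep -> 0x72
vd[9] tail/keep -> 0x8e
vd[10] tail/keep -> 0xca
vd[11] tail/keep -> 0x7c
vd[12] tail/keep -> 0x54
vd[13] tail/keep -> 0x94
vd[14] tail/keep -> 0x98
vd[15] tail/keep -> 0x2e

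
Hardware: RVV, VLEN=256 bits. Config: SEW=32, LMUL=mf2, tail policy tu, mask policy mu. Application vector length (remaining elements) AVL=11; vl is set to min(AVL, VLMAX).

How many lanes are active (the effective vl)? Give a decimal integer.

vl = 4

lanes per group: 256·1/2/32 = 4
vl = min(AVL, VLMAX) = min(11, 4) = 4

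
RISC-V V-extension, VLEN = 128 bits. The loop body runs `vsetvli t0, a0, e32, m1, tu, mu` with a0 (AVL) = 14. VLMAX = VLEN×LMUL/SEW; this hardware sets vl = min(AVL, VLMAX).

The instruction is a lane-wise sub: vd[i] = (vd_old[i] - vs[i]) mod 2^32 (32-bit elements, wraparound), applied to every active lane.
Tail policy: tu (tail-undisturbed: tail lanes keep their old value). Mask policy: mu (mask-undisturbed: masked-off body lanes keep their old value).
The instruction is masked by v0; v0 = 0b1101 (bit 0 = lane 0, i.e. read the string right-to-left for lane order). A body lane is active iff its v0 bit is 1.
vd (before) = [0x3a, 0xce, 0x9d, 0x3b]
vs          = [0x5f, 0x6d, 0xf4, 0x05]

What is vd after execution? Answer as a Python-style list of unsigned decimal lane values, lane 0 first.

vd = [4294967259, 206, 4294967209, 54]

VLMAX = VLEN×LMUL/SEW = 128×1/32 = 4
vl = min(AVL, VLMAX) = min(14, 4) = 4
vd[0] sub(0x3a,0x5f) -> 0xffffffdb
vd[1] mask-off/keep -> 0xce
vd[2] sub(0x9d,0xf4) -> 0xffffffa9
vd[3] sub(0x3b,0x05) -> 0x36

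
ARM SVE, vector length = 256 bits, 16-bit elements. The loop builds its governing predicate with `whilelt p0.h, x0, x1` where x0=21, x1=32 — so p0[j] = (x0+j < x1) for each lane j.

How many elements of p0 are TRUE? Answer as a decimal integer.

vl = 11

lane count: 256 div 16 = 16
p0[j] = (21+j < 32); true for j=0..10 → 11 lanes set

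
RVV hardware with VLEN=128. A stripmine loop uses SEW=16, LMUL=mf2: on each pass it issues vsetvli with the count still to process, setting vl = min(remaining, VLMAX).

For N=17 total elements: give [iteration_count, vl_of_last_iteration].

[iterations, last_vl] = [5, 1]

VLMAX = VLEN×LMUL/SEW = 128×1/2/16 = 4
iterations = ceil(17/4) = 5; final-pass vl = 1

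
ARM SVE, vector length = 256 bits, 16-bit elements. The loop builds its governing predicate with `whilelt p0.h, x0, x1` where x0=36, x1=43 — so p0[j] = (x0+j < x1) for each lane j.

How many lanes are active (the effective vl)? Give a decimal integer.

256-bit reg / 16-bit elem → 16 lanes
active while 36+j < 43, i.e. j ∈ [0,7) capped at 16 ⇒ 7

vl = 7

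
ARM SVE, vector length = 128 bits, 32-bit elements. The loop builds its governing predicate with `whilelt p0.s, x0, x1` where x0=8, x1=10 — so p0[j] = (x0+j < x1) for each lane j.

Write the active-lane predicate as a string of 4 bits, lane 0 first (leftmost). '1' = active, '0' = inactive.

lane count: 128 div 32 = 4
p0[j] = (8+j < 10); true for j=0..1 → 2 lanes set
bits (lane 0 leftmost): 1100

predicate = 1100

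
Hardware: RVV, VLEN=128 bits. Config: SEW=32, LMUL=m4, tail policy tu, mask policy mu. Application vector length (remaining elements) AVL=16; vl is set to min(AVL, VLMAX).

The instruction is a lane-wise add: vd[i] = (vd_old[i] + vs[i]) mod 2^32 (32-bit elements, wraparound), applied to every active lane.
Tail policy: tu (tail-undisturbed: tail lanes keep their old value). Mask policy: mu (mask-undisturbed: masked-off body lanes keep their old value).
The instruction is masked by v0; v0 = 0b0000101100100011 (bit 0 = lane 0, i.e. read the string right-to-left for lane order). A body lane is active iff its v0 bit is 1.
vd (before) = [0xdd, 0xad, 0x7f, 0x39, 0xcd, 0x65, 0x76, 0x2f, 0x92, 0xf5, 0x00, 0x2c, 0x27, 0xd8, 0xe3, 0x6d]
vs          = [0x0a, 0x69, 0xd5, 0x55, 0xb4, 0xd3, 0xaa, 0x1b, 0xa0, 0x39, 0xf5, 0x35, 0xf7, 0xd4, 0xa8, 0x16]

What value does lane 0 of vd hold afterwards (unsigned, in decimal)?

lanes per group: 128·4/32 = 16
vl = min(AVL, VLMAX) = min(16, 16) = 16
vd[0] add(0xdd,0x0a) -> 0xe7
vd[1] add(0xad,0x69) -> 0x116
vd[2] mask-off/keep -> 0x7f
vd[3] mask-off/keep -> 0x39
vd[4] mask-off/keep -> 0xcd
vd[5] add(0x65,0xd3) -> 0x138
vd[6] mask-off/keep -> 0x76
vd[7] mask-off/keep -> 0x2f
vd[8] add(0x92,0xa0) -> 0x132
vd[9] add(0xf5,0x39) -> 0x12e
vd[10] mask-off/keep -> 0x00
vd[11] add(0x2c,0x35) -> 0x61
vd[12] mask-off/keep -> 0x27
vd[13] mask-off/keep -> 0xd8
vd[14] mask-off/keep -> 0xe3
vd[15] mask-off/keep -> 0x6d

vd[0] = 231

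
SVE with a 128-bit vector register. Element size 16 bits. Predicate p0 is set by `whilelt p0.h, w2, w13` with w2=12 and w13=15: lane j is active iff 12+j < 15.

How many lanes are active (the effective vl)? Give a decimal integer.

vl = 3

register lanes = 128/16 = 8
active while 12+j < 15, i.e. j ∈ [0,3) capped at 8 ⇒ 3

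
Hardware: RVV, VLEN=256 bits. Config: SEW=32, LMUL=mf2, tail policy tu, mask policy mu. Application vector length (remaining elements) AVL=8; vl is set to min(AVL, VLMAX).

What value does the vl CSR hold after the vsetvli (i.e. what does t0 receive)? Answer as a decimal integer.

VLMAX = (256 × 1/2) / 32 = 4 lanes
vl = min(AVL, VLMAX) = min(8, 4) = 4

vl = 4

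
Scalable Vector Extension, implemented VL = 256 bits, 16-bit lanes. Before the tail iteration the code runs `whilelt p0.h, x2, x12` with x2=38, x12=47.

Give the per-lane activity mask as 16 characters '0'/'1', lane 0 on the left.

256-bit reg / 16-bit elem → 16 lanes
p0[j] = (38+j < 47); true for j=0..8 → 9 lanes set
bits (lane 0 leftmost): 1111111110000000

predicate = 1111111110000000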